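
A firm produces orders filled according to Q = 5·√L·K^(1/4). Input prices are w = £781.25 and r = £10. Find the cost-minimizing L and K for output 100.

L* = 16, K* = 625

Cost minimization requires the marginal rate of technical substitution to equal the input-price ratio: MP_L/MP_K = w/r.
Here MP_L/MP_K = (1/2)·(K/L)/(1/4) = 2·(K/L). Setting this equal to 781.25/10 = 78.125 gives K = 39.0625L.
Substituting into Q = 100: 5·L^(1/2)·(39.0625L)^(1/4) = 100.
Solving, L = 16 and K = 625.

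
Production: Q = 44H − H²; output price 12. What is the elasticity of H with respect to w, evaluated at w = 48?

ε = -0.1

From P·MP_H = w with MP_H = 44 − 2H, labor demand is H(w) = (44 − w/12)/2.
dH/dw = −1/(24) = -1/24.
At w = 48, H = 20, so ε = (dH/dw)·(w/H) = (-1/24)·(48/20) = -0.1.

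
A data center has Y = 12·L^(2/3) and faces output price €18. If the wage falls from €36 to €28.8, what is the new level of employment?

From P·MP_L = w with MP_L = 8·L^(-1/3), the labor demand is L(w) = (144/w)^(3).
At w = 36: L = 64. At w = 28.8: L = 125.

L* = 125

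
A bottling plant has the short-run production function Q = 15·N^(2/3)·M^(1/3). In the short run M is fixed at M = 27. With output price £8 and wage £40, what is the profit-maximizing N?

N* = 216

With M = 27, MP_N = (2/3)·15·N^(-1/3)·27^(1/3) = 30·N^(-1/3).
Profit maximization for a price taker requires P·MP_N = w: 8·30·N^(-1/3) = 40.
So N^(-1/3) = 1/6, which gives N = 216.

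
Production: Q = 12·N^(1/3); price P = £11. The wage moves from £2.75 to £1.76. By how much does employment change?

ΔN = 61

From P·MP_N = w with MP_N = 4·N^(-2/3), the labor demand is N(w) = (44/w)^(3/2).
At w = 2.75: N = 64. At w = 1.76: N = 125.
ΔN = 125 − 64 = 61.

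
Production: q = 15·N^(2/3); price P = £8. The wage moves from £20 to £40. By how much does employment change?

From P·MP_N = w with MP_N = 10·N^(-1/3), the labor demand is N(w) = (80/w)^(3).
At w = 20: N = 64. At w = 40: N = 8.
ΔN = 8 − 64 = -56.

ΔN = -56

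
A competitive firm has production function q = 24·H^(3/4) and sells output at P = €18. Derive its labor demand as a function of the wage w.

MP_H = (3/4)·24·H^(-1/4) = 18·H^(-1/4).
Setting P·MP_H = w: 324·H^(-1/4) = w.
Solving for H: H^(-1/4) = w/324, so H = (324/w)^(4).

H(w) = (324/w)^(4)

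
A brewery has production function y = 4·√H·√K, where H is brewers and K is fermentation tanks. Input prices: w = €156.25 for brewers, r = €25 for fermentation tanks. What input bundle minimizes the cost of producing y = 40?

Cost minimization requires the marginal rate of technical substitution to equal the input-price ratio: MP_H/MP_K = w/r.
Here MP_H/MP_K = (1/2)·(K/H)/(1/2) = (K/H). Setting this equal to 156.25/25 = 6.25 gives K = 6.25H.
Substituting into y = 40: 4·H^(1/2)·(6.25H)^(1/2) = 40.
Solving, H = 4 and K = 25.

H* = 4, K* = 25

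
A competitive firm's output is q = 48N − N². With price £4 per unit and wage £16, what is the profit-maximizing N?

N* = 22

The marginal product of N is MP_N = 48 − 2N.
A price-taking firm hires until the value of the marginal product equals the wage: P·MP_N = w, so 4·(48 − 2N) = 16.
Then 48 − 2N = 4, giving N = 22.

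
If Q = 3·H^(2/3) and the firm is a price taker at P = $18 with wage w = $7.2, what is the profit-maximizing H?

H* = 125

MP_H = (2/3)·3·H^(-1/3) = 2·H^(-1/3).
Profit maximization for a price taker requires P·MP_H = w: 18·2·H^(-1/3) = 7.2.
So H^(-1/3) = 0.2, which gives H = 125.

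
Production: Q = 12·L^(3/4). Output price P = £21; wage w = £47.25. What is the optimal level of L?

MP_L = (3/4)·12·L^(-1/4) = 9·L^(-1/4).
Profit maximization for a price taker requires P·MP_L = w: 21·9·L^(-1/4) = 47.25.
So L^(-1/4) = 0.25, which gives L = 256.

L* = 256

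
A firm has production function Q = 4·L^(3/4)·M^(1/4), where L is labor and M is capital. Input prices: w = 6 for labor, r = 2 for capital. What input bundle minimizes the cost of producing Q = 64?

L* = 16, M* = 16

Cost minimization requires the marginal rate of technical substitution to equal the input-price ratio: MP_L/MP_M = w/r.
Here MP_L/MP_M = (3/4)·(M/L)/(1/4) = 3·(M/L). Setting this equal to 6/2 = 3 gives M = L.
Substituting into Q = 64: 4·L^(3/4)·(L)^(1/4) = 64.
Solving, L = 16 and M = 16.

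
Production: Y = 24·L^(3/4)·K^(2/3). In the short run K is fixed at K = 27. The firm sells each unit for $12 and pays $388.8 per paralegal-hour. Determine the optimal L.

With K = 27, MP_L = (3/4)·24·L^(-1/4)·27^(2/3) = 162·L^(-1/4).
Profit maximization for a price taker requires P·MP_L = w: 12·162·L^(-1/4) = 388.8.
So L^(-1/4) = 0.2, which gives L = 625.

L* = 625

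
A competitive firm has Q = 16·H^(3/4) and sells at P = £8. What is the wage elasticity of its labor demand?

ε = -4

MP_H = (3/4)·16·H^(-1/4), so P·MP_H = w gives 96·H^(-1/4) = w.
Solving, H(w) = (96/w)^(4). This is a constant-elasticity form: H ∝ w^(−4), so ε = −4.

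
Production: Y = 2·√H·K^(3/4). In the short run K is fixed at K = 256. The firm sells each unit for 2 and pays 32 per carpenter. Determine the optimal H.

H* = 16

With K = 256, MP_H = (1/2)·2·H^(-1/2)·256^(3/4) = 64·H^(-1/2).
Profit maximization for a price taker requires P·MP_H = w: 2·64·H^(-1/2) = 32.
So H^(-1/2) = 0.25, which gives H = 16.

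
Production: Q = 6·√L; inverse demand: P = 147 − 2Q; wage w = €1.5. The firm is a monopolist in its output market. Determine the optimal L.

Marginal revenue from the inverse demand is MR = 147 − 4Q.
The marginal product is MP_L = 3·L^(-1/2).
A monopolist hires until marginal revenue product equals the wage: MR·MP_L = w.
At L, Q = 6·√L. Substituting and solving: (147 − 24·√L)·3·L^(-1/2) = 1.5 gives L = 36.

L* = 36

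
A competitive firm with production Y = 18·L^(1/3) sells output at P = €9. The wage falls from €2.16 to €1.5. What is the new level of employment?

From P·MP_L = w with MP_L = 6·L^(-2/3), the labor demand is L(w) = (54/w)^(3/2).
At w = 2.16: L = 125. At w = 1.5: L = 216.

L* = 216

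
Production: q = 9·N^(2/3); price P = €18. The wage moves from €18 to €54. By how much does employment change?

From P·MP_N = w with MP_N = 6·N^(-1/3), the labor demand is N(w) = (108/w)^(3).
At w = 18: N = 216. At w = 54: N = 8.
ΔN = 8 − 216 = -208.

ΔN = -208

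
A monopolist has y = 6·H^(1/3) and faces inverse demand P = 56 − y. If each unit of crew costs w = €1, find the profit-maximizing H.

Marginal revenue from the inverse demand is MR = 56 − 2y.
The marginal product is MP_H = 2·H^(-2/3).
A monopolist hires until marginal revenue product equals the wage: MR·MP_H = w.
At H, y = 6·H^(1/3). Substituting and solving: (56 − 12·H^(1/3))·2·H^(-2/3) = 1 gives H = 64.

H* = 64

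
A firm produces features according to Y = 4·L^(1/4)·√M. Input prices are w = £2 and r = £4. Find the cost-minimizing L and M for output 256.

L* = 256, M* = 256

Cost minimization requires the marginal rate of technical substitution to equal the input-price ratio: MP_L/MP_M = w/r.
Here MP_L/MP_M = (1/4)·(M/L)/(1/2) = 0.5·(M/L). Setting this equal to 2/4 = 0.5 gives M = L.
Substituting into Y = 256: 4·L^(1/4)·(L)^(1/2) = 256.
Solving, L = 256 and M = 256.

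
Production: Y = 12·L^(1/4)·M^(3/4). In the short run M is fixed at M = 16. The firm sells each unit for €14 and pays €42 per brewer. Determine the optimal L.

L* = 16

With M = 16, MP_L = (1/4)·12·L^(-3/4)·16^(3/4) = 24·L^(-3/4).
Profit maximization for a price taker requires P·MP_L = w: 14·24·L^(-3/4) = 42.
So L^(-3/4) = 0.125, which gives L = 16.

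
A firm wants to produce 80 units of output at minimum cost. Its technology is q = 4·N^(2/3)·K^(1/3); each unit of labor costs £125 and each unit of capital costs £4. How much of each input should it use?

N* = 8, K* = 125

Cost minimization requires the marginal rate of technical substitution to equal the input-price ratio: MP_N/MP_K = w/r.
Here MP_N/MP_K = (2/3)·(K/N)/(1/3) = 2·(K/N). Setting this equal to 125/4 = 31.25 gives K = 15.625N.
Substituting into q = 80: 4·N^(2/3)·(15.625N)^(1/3) = 80.
Solving, N = 8 and K = 125.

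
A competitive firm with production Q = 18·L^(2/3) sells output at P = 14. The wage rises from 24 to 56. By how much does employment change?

ΔL = -316

From P·MP_L = w with MP_L = 12·L^(-1/3), the labor demand is L(w) = (168/w)^(3).
At w = 24: L = 343. At w = 56: L = 27.
ΔL = 27 − 343 = -316.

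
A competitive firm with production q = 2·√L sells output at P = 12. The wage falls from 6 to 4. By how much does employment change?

ΔL = 5

From P·MP_L = w with MP_L = L^(-1/2), the labor demand is L(w) = (12/w)^(2).
At w = 6: L = 4. At w = 4: L = 9.
ΔL = 9 − 4 = 5.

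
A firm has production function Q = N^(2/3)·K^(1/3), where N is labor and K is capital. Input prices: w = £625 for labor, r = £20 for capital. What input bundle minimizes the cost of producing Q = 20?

Cost minimization requires the marginal rate of technical substitution to equal the input-price ratio: MP_N/MP_K = w/r.
Here MP_N/MP_K = (2/3)·(K/N)/(1/3) = 2·(K/N). Setting this equal to 625/20 = 31.25 gives K = 15.625N.
Substituting into Q = 20: N^(2/3)·(15.625N)^(1/3) = 20.
Solving, N = 8 and K = 125.

N* = 8, K* = 125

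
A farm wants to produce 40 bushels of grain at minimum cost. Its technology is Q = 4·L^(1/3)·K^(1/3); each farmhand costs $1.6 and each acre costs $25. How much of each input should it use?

L* = 125, K* = 8

Cost minimization requires the marginal rate of technical substitution to equal the input-price ratio: MP_L/MP_K = w/r.
Here MP_L/MP_K = (1/3)·(K/L)/(1/3) = (K/L). Setting this equal to 1.6/25 = 0.064 gives K = 0.064L.
Substituting into Q = 40: 4·L^(1/3)·(0.064L)^(1/3) = 40.
Solving, L = 125 and K = 8.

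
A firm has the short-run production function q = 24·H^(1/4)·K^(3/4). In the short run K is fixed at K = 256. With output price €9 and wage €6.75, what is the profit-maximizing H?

H* = 4096

With K = 256, MP_H = (1/4)·24·H^(-3/4)·256^(3/4) = 384·H^(-3/4).
Profit maximization for a price taker requires P·MP_H = w: 9·384·H^(-3/4) = 6.75.
So H^(-3/4) = 0.001953125, which gives H = 4096.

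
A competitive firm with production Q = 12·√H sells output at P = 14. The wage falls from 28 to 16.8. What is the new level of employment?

H* = 25

From P·MP_H = w with MP_H = 6·H^(-1/2), the labor demand is H(w) = (84/w)^(2).
At w = 28: H = 9. At w = 16.8: H = 25.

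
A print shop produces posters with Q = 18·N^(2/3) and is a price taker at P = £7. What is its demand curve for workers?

MP_N = (2/3)·18·N^(-1/3) = 12·N^(-1/3).
Setting P·MP_N = w: 84·N^(-1/3) = w.
Solving for N: N^(-1/3) = w/84, so N = (84/w)^(3).

N(w) = 592704/w³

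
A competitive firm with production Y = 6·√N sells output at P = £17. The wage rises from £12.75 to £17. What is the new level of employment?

From P·MP_N = w with MP_N = 3·N^(-1/2), the labor demand is N(w) = (51/w)^(2).
At w = 12.75: N = 16. At w = 17: N = 9.

N* = 9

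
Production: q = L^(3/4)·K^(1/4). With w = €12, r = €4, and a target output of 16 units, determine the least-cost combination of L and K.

Cost minimization requires the marginal rate of technical substitution to equal the input-price ratio: MP_L/MP_K = w/r.
Here MP_L/MP_K = (3/4)·(K/L)/(1/4) = 3·(K/L). Setting this equal to 12/4 = 3 gives K = L.
Substituting into q = 16: L^(3/4)·(L)^(1/4) = 16.
Solving, L = 16 and K = 16.

L* = 16, K* = 16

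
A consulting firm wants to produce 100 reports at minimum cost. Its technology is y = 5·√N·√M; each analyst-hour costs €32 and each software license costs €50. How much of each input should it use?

Cost minimization requires the marginal rate of technical substitution to equal the input-price ratio: MP_N/MP_M = w/r.
Here MP_N/MP_M = (1/2)·(M/N)/(1/2) = (M/N). Setting this equal to 32/50 = 0.64 gives M = 0.64N.
Substituting into y = 100: 5·N^(1/2)·(0.64N)^(1/2) = 100.
Solving, N = 25 and M = 16.

N* = 25, M* = 16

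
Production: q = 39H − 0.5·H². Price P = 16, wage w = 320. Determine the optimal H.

H* = 19

The marginal product of H is MP_H = 39 − H.
A price-taking firm hires until the value of the marginal product equals the wage: P·MP_H = w, so 16·(39 − H) = 320.
Then 39 − H = 20, giving H = 19.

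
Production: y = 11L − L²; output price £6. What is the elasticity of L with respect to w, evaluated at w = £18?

From P·MP_L = w with MP_L = 11 − 2L, labor demand is L(w) = (11 − w/6)/2.
dL/dw = −1/(12) = -1/12.
At w = 18, L = 4, so ε = (dL/dw)·(w/L) = (-1/12)·(18/4) = -0.375.

ε = -0.375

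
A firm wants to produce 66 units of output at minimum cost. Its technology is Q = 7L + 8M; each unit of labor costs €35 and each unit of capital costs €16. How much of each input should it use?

The inputs are perfect substitutes, so the firm uses whichever has the lower cost per unit of output.
Cost per unit of output via L is w/7 = 5; via M it is r/8 = 2. M is cheaper.
Producing Q = 66 with M alone: L = 0, M = 8.25.

L* = 0, M* = 8.25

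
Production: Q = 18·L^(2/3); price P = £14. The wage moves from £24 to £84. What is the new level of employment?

L* = 8

From P·MP_L = w with MP_L = 12·L^(-1/3), the labor demand is L(w) = (168/w)^(3).
At w = 24: L = 343. At w = 84: L = 8.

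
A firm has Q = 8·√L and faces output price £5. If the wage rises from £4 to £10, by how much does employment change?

ΔL = -21

From P·MP_L = w with MP_L = 4·L^(-1/2), the labor demand is L(w) = (20/w)^(2).
At w = 4: L = 25. At w = 10: L = 4.
ΔL = 4 − 25 = -21.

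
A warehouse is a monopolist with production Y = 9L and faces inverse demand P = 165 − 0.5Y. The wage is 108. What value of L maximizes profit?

Marginal revenue from the inverse demand is MR = 165 − Y.
The marginal product is MP_L = 9.
A monopolist hires until marginal revenue product equals the wage: MR·MP_L = w.
(165 − 9L)·9 = 108, so L = 17.

L* = 17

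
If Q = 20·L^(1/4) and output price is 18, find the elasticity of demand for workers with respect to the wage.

ε = -4/3

MP_L = (1/4)·20·L^(-3/4), so P·MP_L = w gives 90·L^(-3/4) = w.
Solving, L(w) = (90/w)^(4/3). This is a constant-elasticity form: L ∝ w^(−4/3), so ε = −4/3.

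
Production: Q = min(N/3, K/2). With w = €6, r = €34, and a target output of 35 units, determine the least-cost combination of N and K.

N* = 105, K* = 70

With a fixed-proportions technology, the cost-minimizing bundle uses no slack in either input: N/3 = K/2 = Q.
So N = 3·35 = 105 and K = 2·35 = 70.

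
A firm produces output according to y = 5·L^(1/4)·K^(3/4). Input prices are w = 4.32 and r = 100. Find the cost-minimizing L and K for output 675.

L* = 625, K* = 81

Cost minimization requires the marginal rate of technical substitution to equal the input-price ratio: MP_L/MP_K = w/r.
Here MP_L/MP_K = (1/4)·(K/L)/(3/4) = (1/3)·(K/L). Setting this equal to 4.32/100 = 0.0432 gives K = 0.1296L.
Substituting into y = 675: 5·L^(1/4)·(0.1296L)^(3/4) = 675.
Solving, L = 625 and K = 81.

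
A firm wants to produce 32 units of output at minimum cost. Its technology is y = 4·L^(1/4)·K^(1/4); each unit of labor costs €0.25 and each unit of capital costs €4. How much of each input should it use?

Cost minimization requires the marginal rate of technical substitution to equal the input-price ratio: MP_L/MP_K = w/r.
Here MP_L/MP_K = (1/4)·(K/L)/(1/4) = (K/L). Setting this equal to 0.25/4 = 0.0625 gives K = 0.0625L.
Substituting into y = 32: 4·L^(1/4)·(0.0625L)^(1/4) = 32.
Solving, L = 256 and K = 16.

L* = 256, K* = 16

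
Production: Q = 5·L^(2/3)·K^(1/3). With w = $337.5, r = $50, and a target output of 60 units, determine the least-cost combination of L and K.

L* = 8, K* = 27

Cost minimization requires the marginal rate of technical substitution to equal the input-price ratio: MP_L/MP_K = w/r.
Here MP_L/MP_K = (2/3)·(K/L)/(1/3) = 2·(K/L). Setting this equal to 337.5/50 = 6.75 gives K = 3.375L.
Substituting into Q = 60: 5·L^(2/3)·(3.375L)^(1/3) = 60.
Solving, L = 8 and K = 27.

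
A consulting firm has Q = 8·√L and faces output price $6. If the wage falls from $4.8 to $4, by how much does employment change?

ΔL = 11

From P·MP_L = w with MP_L = 4·L^(-1/2), the labor demand is L(w) = (24/w)^(2).
At w = 4.8: L = 25. At w = 4: L = 36.
ΔL = 36 − 25 = 11.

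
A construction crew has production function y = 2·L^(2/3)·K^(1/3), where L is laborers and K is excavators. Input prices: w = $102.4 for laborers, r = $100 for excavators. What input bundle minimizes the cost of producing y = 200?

Cost minimization requires the marginal rate of technical substitution to equal the input-price ratio: MP_L/MP_K = w/r.
Here MP_L/MP_K = (2/3)·(K/L)/(1/3) = 2·(K/L). Setting this equal to 102.4/100 = 1.024 gives K = 0.512L.
Substituting into y = 200: 2·L^(2/3)·(0.512L)^(1/3) = 200.
Solving, L = 125 and K = 64.

L* = 125, K* = 64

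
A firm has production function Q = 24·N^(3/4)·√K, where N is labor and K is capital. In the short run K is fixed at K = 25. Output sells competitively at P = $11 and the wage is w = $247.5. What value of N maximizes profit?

With K = 25, MP_N = (3/4)·24·N^(-1/4)·25^(1/2) = 90·N^(-1/4).
Profit maximization for a price taker requires P·MP_N = w: 11·90·N^(-1/4) = 247.5.
So N^(-1/4) = 0.25, which gives N = 256.

N* = 256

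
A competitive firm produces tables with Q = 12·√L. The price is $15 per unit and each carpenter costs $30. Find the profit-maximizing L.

MP_L = (1/2)·12·L^(-1/2) = 6·L^(-1/2).
Profit maximization for a price taker requires P·MP_L = w: 15·6·L^(-1/2) = 30.
So L^(-1/2) = 1/3, which gives L = 9.

L* = 9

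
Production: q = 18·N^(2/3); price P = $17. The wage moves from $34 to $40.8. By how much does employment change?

From P·MP_N = w with MP_N = 12·N^(-1/3), the labor demand is N(w) = (204/w)^(3).
At w = 34: N = 216. At w = 40.8: N = 125.
ΔN = 125 − 216 = -91.

ΔN = -91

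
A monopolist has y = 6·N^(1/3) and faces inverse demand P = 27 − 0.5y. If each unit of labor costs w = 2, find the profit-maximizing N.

Marginal revenue from the inverse demand is MR = 27 − y.
The marginal product is MP_N = 2·N^(-2/3).
A monopolist hires until marginal revenue product equals the wage: MR·MP_N = w.
At N, y = 6·N^(1/3). Substituting and solving: (27 − 6·N^(1/3))·2·N^(-2/3) = 2 gives N = 27.

N* = 27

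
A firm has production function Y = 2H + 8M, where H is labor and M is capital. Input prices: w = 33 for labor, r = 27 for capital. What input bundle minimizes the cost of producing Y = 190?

H* = 0, M* = 23.75

The inputs are perfect substitutes, so the firm uses whichever has the lower cost per unit of output.
Cost per unit of output via H is w/2 = 16.5; via M it is r/8 = 3.375. M is cheaper.
Producing Y = 190 with M alone: H = 0, M = 23.75.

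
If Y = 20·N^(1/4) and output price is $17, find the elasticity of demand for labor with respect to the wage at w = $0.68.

MP_N = (1/4)·20·N^(-3/4), so P·MP_N = w gives 85·N^(-3/4) = w.
Solving, N(w) = (85/w)^(4/3). This is a constant-elasticity form: N ∝ w^(−4/3), so ε = −4/3.

ε = -4/3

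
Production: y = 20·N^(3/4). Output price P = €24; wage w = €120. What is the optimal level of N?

N* = 81

MP_N = (3/4)·20·N^(-1/4) = 15·N^(-1/4).
Profit maximization for a price taker requires P·MP_N = w: 24·15·N^(-1/4) = 120.
So N^(-1/4) = 1/3, which gives N = 81.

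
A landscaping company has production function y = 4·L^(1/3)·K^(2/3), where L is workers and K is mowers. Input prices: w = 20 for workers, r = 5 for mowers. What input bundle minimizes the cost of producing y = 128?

Cost minimization requires the marginal rate of technical substitution to equal the input-price ratio: MP_L/MP_K = w/r.
Here MP_L/MP_K = (1/3)·(K/L)/(2/3) = 0.5·(K/L). Setting this equal to 20/5 = 4 gives K = 8L.
Substituting into y = 128: 4·L^(1/3)·(8L)^(2/3) = 128.
Solving, L = 8 and K = 64.

L* = 8, K* = 64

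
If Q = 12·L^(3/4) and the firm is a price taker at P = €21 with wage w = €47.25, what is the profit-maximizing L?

L* = 256

MP_L = (3/4)·12·L^(-1/4) = 9·L^(-1/4).
Profit maximization for a price taker requires P·MP_L = w: 21·9·L^(-1/4) = 47.25.
So L^(-1/4) = 0.25, which gives L = 256.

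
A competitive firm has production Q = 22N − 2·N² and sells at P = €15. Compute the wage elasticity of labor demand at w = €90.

ε = -0.375

From P·MP_N = w with MP_N = 22 − 4N, labor demand is N(w) = (22 − w/15)/4.
dN/dw = −1/(60) = -1/60.
At w = 90, N = 4, so ε = (dN/dw)·(w/N) = (-1/60)·(90/4) = -0.375.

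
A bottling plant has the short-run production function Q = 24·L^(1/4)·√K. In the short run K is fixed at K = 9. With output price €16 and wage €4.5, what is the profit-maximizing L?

With K = 9, MP_L = (1/4)·24·L^(-3/4)·9^(1/2) = 18·L^(-3/4).
Profit maximization for a price taker requires P·MP_L = w: 16·18·L^(-3/4) = 4.5.
So L^(-3/4) = 0.015625, which gives L = 256.

L* = 256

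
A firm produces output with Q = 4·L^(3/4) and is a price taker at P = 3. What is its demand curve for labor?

MP_L = (3/4)·4·L^(-1/4) = 3·L^(-1/4).
Setting P·MP_L = w: 9·L^(-1/4) = w.
Solving for L: L^(-1/4) = w/9, so L = (9/w)^(4).

L(w) = 6561/w^(4)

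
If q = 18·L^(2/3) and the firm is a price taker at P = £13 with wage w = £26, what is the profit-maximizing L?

L* = 216

MP_L = (2/3)·18·L^(-1/3) = 12·L^(-1/3).
Profit maximization for a price taker requires P·MP_L = w: 13·12·L^(-1/3) = 26.
So L^(-1/3) = 1/6, which gives L = 216.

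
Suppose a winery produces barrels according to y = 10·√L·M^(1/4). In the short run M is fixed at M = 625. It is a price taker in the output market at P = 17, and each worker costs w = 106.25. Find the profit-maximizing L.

With M = 625, MP_L = (1/2)·10·L^(-1/2)·625^(1/4) = 25·L^(-1/2).
Profit maximization for a price taker requires P·MP_L = w: 17·25·L^(-1/2) = 106.25.
So L^(-1/2) = 0.25, which gives L = 16.

L* = 16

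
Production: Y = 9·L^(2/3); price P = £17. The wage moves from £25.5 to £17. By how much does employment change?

From P·MP_L = w with MP_L = 6·L^(-1/3), the labor demand is L(w) = (102/w)^(3).
At w = 25.5: L = 64. At w = 17: L = 216.
ΔL = 216 − 64 = 152.

ΔL = 152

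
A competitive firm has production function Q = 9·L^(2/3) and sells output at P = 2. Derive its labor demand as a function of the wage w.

MP_L = (2/3)·9·L^(-1/3) = 6·L^(-1/3).
Setting P·MP_L = w: 12·L^(-1/3) = w.
Solving for L: L^(-1/3) = w/12, so L = (12/w)^(3).

L(w) = 1728/w³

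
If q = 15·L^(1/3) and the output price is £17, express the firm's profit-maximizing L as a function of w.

L(w) = (85/w)^(3/2)

MP_L = (1/3)·15·L^(-2/3) = 5·L^(-2/3).
Setting P·MP_L = w: 85·L^(-2/3) = w.
Solving for L: L^(-2/3) = w/85, so L = (85/w)^(3/2).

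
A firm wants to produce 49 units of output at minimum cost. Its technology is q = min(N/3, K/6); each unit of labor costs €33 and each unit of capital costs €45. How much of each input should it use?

N* = 147, K* = 294

With a fixed-proportions technology, the cost-minimizing bundle uses no slack in either input: N/3 = K/6 = q.
So N = 3·49 = 147 and K = 6·49 = 294.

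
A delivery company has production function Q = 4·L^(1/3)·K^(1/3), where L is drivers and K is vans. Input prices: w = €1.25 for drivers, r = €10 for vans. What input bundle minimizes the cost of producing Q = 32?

L* = 64, K* = 8

Cost minimization requires the marginal rate of technical substitution to equal the input-price ratio: MP_L/MP_K = w/r.
Here MP_L/MP_K = (1/3)·(K/L)/(1/3) = (K/L). Setting this equal to 1.25/10 = 0.125 gives K = 0.125L.
Substituting into Q = 32: 4·L^(1/3)·(0.125L)^(1/3) = 32.
Solving, L = 64 and K = 8.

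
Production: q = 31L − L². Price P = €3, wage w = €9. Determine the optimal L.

The marginal product of L is MP_L = 31 − 2L.
A price-taking firm hires until the value of the marginal product equals the wage: P·MP_L = w, so 3·(31 − 2L) = 9.
Then 31 − 2L = 3, giving L = 14.

L* = 14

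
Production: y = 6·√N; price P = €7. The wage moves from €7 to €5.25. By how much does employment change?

ΔN = 7

From P·MP_N = w with MP_N = 3·N^(-1/2), the labor demand is N(w) = (21/w)^(2).
At w = 7: N = 9. At w = 5.25: N = 16.
ΔN = 16 − 9 = 7.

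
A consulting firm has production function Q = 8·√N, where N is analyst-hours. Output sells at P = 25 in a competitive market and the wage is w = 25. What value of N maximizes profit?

MP_N = (1/2)·8·N^(-1/2) = 4·N^(-1/2).
Profit maximization for a price taker requires P·MP_N = w: 25·4·N^(-1/2) = 25.
So N^(-1/2) = 0.25, which gives N = 16.

N* = 16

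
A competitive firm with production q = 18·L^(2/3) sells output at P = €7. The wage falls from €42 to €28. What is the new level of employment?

From P·MP_L = w with MP_L = 12·L^(-1/3), the labor demand is L(w) = (84/w)^(3).
At w = 42: L = 8. At w = 28: L = 27.

L* = 27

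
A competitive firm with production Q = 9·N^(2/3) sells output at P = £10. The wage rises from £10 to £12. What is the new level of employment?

From P·MP_N = w with MP_N = 6·N^(-1/3), the labor demand is N(w) = (60/w)^(3).
At w = 10: N = 216. At w = 12: N = 125.

N* = 125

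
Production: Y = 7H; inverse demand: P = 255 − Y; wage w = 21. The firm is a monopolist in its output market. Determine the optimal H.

H* = 18

Marginal revenue from the inverse demand is MR = 255 − 2Y.
The marginal product is MP_H = 7.
A monopolist hires until marginal revenue product equals the wage: MR·MP_H = w.
(255 − 14H)·7 = 21, so H = 18.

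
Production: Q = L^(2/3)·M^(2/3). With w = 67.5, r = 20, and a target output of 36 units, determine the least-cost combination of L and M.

L* = 8, M* = 27

Cost minimization requires the marginal rate of technical substitution to equal the input-price ratio: MP_L/MP_M = w/r.
Here MP_L/MP_M = (2/3)·(M/L)/(2/3) = (M/L). Setting this equal to 67.5/20 = 3.375 gives M = 3.375L.
Substituting into Q = 36: L^(2/3)·(3.375L)^(2/3) = 36.
Solving, L = 8 and M = 27.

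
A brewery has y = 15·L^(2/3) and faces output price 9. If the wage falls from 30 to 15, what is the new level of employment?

From P·MP_L = w with MP_L = 10·L^(-1/3), the labor demand is L(w) = (90/w)^(3).
At w = 30: L = 27. At w = 15: L = 216.

L* = 216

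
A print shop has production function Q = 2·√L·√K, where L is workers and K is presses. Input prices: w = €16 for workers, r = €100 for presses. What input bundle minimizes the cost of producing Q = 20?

Cost minimization requires the marginal rate of technical substitution to equal the input-price ratio: MP_L/MP_K = w/r.
Here MP_L/MP_K = (1/2)·(K/L)/(1/2) = (K/L). Setting this equal to 16/100 = 0.16 gives K = 0.16L.
Substituting into Q = 20: 2·L^(1/2)·(0.16L)^(1/2) = 20.
Solving, L = 25 and K = 4.

L* = 25, K* = 4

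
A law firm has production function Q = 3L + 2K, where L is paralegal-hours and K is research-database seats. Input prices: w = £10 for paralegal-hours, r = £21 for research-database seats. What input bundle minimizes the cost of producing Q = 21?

L* = 7, K* = 0

The inputs are perfect substitutes, so the firm uses whichever has the lower cost per unit of output.
Cost per unit of output via L is w/3 = 10/3; via K it is r/2 = 10.5. L is cheaper.
Producing Q = 21 with L alone: L = 7, K = 0.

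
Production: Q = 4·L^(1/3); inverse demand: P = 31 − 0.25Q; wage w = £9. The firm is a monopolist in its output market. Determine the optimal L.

L* = 8

Marginal revenue from the inverse demand is MR = 31 − 0.5Q.
The marginal product is MP_L = (4/3)·L^(-2/3).
A monopolist hires until marginal revenue product equals the wage: MR·MP_L = w.
At L, Q = 4·L^(1/3). Substituting and solving: (31 − 2·L^(1/3))·(4/3)·L^(-2/3) = 9 gives L = 8.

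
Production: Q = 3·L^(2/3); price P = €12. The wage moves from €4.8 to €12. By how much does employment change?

ΔL = -117

From P·MP_L = w with MP_L = 2·L^(-1/3), the labor demand is L(w) = (24/w)^(3).
At w = 4.8: L = 125. At w = 12: L = 8.
ΔL = 8 − 125 = -117.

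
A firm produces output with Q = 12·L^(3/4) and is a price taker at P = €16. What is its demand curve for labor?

MP_L = (3/4)·12·L^(-1/4) = 9·L^(-1/4).
Setting P·MP_L = w: 144·L^(-1/4) = w.
Solving for L: L^(-1/4) = w/144, so L = (144/w)^(4).

L(w) = (144/w)^(4)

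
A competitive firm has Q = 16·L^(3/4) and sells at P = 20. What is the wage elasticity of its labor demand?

MP_L = (3/4)·16·L^(-1/4), so P·MP_L = w gives 240·L^(-1/4) = w.
Solving, L(w) = (240/w)^(4). This is a constant-elasticity form: L ∝ w^(−4), so ε = −4.

ε = -4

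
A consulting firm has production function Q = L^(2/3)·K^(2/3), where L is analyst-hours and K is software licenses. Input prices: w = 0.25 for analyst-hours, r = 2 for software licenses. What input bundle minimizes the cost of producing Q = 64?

L* = 64, K* = 8

Cost minimization requires the marginal rate of technical substitution to equal the input-price ratio: MP_L/MP_K = w/r.
Here MP_L/MP_K = (2/3)·(K/L)/(2/3) = (K/L). Setting this equal to 0.25/2 = 0.125 gives K = 0.125L.
Substituting into Q = 64: L^(2/3)·(0.125L)^(2/3) = 64.
Solving, L = 64 and K = 8.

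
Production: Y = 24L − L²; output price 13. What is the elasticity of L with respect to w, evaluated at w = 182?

From P·MP_L = w with MP_L = 24 − 2L, labor demand is L(w) = (24 − w/13)/2.
dL/dw = −1/(26) = -1/26.
At w = 182, L = 5, so ε = (dL/dw)·(w/L) = (-1/26)·(182/5) = -1.4.

ε = -1.4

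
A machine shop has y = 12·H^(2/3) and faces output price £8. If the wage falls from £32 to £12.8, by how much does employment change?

From P·MP_H = w with MP_H = 8·H^(-1/3), the labor demand is H(w) = (64/w)^(3).
At w = 32: H = 8. At w = 12.8: H = 125.
ΔH = 125 − 8 = 117.

ΔH = 117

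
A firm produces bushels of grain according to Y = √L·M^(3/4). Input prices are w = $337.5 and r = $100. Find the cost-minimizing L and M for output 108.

L* = 16, M* = 81

Cost minimization requires the marginal rate of technical substitution to equal the input-price ratio: MP_L/MP_M = w/r.
Here MP_L/MP_M = (1/2)·(M/L)/(3/4) = (2/3)·(M/L). Setting this equal to 337.5/100 = 3.375 gives M = 5.0625L.
Substituting into Y = 108: L^(1/2)·(5.0625L)^(3/4) = 108.
Solving, L = 16 and M = 81.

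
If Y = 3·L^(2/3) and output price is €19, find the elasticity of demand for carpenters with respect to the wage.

ε = -3

MP_L = (2/3)·3·L^(-1/3), so P·MP_L = w gives 38·L^(-1/3) = w.
Solving, L(w) = (38/w)^(3). This is a constant-elasticity form: L ∝ w^(−3), so ε = −3.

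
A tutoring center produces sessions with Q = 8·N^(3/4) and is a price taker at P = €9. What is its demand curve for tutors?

MP_N = (3/4)·8·N^(-1/4) = 6·N^(-1/4).
Setting P·MP_N = w: 54·N^(-1/4) = w.
Solving for N: N^(-1/4) = w/54, so N = (54/w)^(4).

N(w) = 8503056/w^(4)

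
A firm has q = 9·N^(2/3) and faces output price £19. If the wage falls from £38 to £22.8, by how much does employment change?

From P·MP_N = w with MP_N = 6·N^(-1/3), the labor demand is N(w) = (114/w)^(3).
At w = 38: N = 27. At w = 22.8: N = 125.
ΔN = 125 − 27 = 98.

ΔN = 98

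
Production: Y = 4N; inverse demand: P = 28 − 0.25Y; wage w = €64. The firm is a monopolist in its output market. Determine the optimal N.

N* = 6

Marginal revenue from the inverse demand is MR = 28 − 0.5Y.
The marginal product is MP_N = 4.
A monopolist hires until marginal revenue product equals the wage: MR·MP_N = w.
(28 − 2N)·4 = 64, so N = 6.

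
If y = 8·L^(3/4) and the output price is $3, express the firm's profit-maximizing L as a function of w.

MP_L = (3/4)·8·L^(-1/4) = 6·L^(-1/4).
Setting P·MP_L = w: 18·L^(-1/4) = w.
Solving for L: L^(-1/4) = w/18, so L = (18/w)^(4).

L(w) = 104976/w^(4)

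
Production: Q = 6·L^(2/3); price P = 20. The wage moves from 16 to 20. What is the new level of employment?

From P·MP_L = w with MP_L = 4·L^(-1/3), the labor demand is L(w) = (80/w)^(3).
At w = 16: L = 125. At w = 20: L = 64.

L* = 64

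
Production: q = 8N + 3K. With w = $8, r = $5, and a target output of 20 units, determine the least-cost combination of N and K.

N* = 2.5, K* = 0

The inputs are perfect substitutes, so the firm uses whichever has the lower cost per unit of output.
Cost per unit of output via N is w/8 = 1; via K it is r/3 = 5/3. N is cheaper.
Producing q = 20 with N alone: N = 2.5, K = 0.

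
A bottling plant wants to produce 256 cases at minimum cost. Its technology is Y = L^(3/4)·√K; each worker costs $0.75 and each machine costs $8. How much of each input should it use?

L* = 256, K* = 16

Cost minimization requires the marginal rate of technical substitution to equal the input-price ratio: MP_L/MP_K = w/r.
Here MP_L/MP_K = (3/4)·(K/L)/(1/2) = 1.5·(K/L). Setting this equal to 0.75/8 = 0.09375 gives K = 0.0625L.
Substituting into Y = 256: L^(3/4)·(0.0625L)^(1/2) = 256.
Solving, L = 256 and K = 16.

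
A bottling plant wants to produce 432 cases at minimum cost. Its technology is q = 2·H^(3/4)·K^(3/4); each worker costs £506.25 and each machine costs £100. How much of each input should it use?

Cost minimization requires the marginal rate of technical substitution to equal the input-price ratio: MP_H/MP_K = w/r.
Here MP_H/MP_K = (3/4)·(K/H)/(3/4) = (K/H). Setting this equal to 506.25/100 = 5.0625 gives K = 5.0625H.
Substituting into q = 432: 2·H^(3/4)·(5.0625H)^(3/4) = 432.
Solving, H = 16 and K = 81.

H* = 16, K* = 81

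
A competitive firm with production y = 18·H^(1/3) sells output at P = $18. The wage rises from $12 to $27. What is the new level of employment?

H* = 8

From P·MP_H = w with MP_H = 6·H^(-2/3), the labor demand is H(w) = (108/w)^(3/2).
At w = 12: H = 27. At w = 27: H = 8.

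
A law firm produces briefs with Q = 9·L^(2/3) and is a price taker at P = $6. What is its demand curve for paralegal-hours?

L(w) = 46656/w³

MP_L = (2/3)·9·L^(-1/3) = 6·L^(-1/3).
Setting P·MP_L = w: 36·L^(-1/3) = w.
Solving for L: L^(-1/3) = w/36, so L = (36/w)^(3).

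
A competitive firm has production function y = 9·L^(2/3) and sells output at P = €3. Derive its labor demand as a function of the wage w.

L(w) = 5832/w³

MP_L = (2/3)·9·L^(-1/3) = 6·L^(-1/3).
Setting P·MP_L = w: 18·L^(-1/3) = w.
Solving for L: L^(-1/3) = w/18, so L = (18/w)^(3).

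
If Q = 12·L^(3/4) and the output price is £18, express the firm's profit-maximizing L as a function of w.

L(w) = (162/w)^(4)

MP_L = (3/4)·12·L^(-1/4) = 9·L^(-1/4).
Setting P·MP_L = w: 162·L^(-1/4) = w.
Solving for L: L^(-1/4) = w/162, so L = (162/w)^(4).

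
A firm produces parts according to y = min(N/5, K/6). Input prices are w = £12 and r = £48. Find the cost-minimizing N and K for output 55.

N* = 275, K* = 330

With a fixed-proportions technology, the cost-minimizing bundle uses no slack in either input: N/5 = K/6 = y.
So N = 5·55 = 275 and K = 6·55 = 330.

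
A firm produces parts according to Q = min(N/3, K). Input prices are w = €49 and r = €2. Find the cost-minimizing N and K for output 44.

With a fixed-proportions technology, the cost-minimizing bundle uses no slack in either input: N/3 = K = Q.
So N = 3·44 = 132 and K = 44.

N* = 132, K* = 44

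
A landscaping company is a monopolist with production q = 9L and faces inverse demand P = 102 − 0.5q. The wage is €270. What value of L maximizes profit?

L* = 8

Marginal revenue from the inverse demand is MR = 102 − q.
The marginal product is MP_L = 9.
A monopolist hires until marginal revenue product equals the wage: MR·MP_L = w.
(102 − 9L)·9 = 270, so L = 8.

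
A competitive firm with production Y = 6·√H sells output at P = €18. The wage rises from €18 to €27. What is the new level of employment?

From P·MP_H = w with MP_H = 3·H^(-1/2), the labor demand is H(w) = (54/w)^(2).
At w = 18: H = 9. At w = 27: H = 4.

H* = 4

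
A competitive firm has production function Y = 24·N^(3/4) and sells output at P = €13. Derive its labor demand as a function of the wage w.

MP_N = (3/4)·24·N^(-1/4) = 18·N^(-1/4).
Setting P·MP_N = w: 234·N^(-1/4) = w.
Solving for N: N^(-1/4) = w/234, so N = (234/w)^(4).

N(w) = (234/w)^(4)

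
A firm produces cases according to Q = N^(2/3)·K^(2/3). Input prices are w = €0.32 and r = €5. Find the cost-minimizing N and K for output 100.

Cost minimization requires the marginal rate of technical substitution to equal the input-price ratio: MP_N/MP_K = w/r.
Here MP_N/MP_K = (2/3)·(K/N)/(2/3) = (K/N). Setting this equal to 0.32/5 = 0.064 gives K = 0.064N.
Substituting into Q = 100: N^(2/3)·(0.064N)^(2/3) = 100.
Solving, N = 125 and K = 8.

N* = 125, K* = 8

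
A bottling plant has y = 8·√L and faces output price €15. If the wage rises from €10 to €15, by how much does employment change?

ΔL = -20

From P·MP_L = w with MP_L = 4·L^(-1/2), the labor demand is L(w) = (60/w)^(2).
At w = 10: L = 36. At w = 15: L = 16.
ΔL = 16 − 36 = -20.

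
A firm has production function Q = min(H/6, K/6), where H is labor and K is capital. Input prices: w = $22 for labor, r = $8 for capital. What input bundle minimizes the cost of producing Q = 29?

With a fixed-proportions technology, the cost-minimizing bundle uses no slack in either input: H/6 = K/6 = Q.
So H = 6·29 = 174 and K = 6·29 = 174.

H* = 174, K* = 174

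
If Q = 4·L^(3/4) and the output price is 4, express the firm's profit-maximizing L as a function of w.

L(w) = 20736/w^(4)

MP_L = (3/4)·4·L^(-1/4) = 3·L^(-1/4).
Setting P·MP_L = w: 12·L^(-1/4) = w.
Solving for L: L^(-1/4) = w/12, so L = (12/w)^(4).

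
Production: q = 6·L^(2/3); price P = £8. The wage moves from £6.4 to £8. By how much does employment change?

From P·MP_L = w with MP_L = 4·L^(-1/3), the labor demand is L(w) = (32/w)^(3).
At w = 6.4: L = 125. At w = 8: L = 64.
ΔL = 64 − 125 = -61.

ΔL = -61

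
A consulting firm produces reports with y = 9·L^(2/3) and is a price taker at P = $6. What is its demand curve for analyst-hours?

MP_L = (2/3)·9·L^(-1/3) = 6·L^(-1/3).
Setting P·MP_L = w: 36·L^(-1/3) = w.
Solving for L: L^(-1/3) = w/36, so L = (36/w)^(3).

L(w) = 46656/w³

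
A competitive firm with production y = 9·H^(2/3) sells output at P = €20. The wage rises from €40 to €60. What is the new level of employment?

From P·MP_H = w with MP_H = 6·H^(-1/3), the labor demand is H(w) = (120/w)^(3).
At w = 40: H = 27. At w = 60: H = 8.

H* = 8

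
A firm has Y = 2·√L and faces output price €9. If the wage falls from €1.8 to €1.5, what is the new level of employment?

From P·MP_L = w with MP_L = L^(-1/2), the labor demand is L(w) = (9/w)^(2).
At w = 1.8: L = 25. At w = 1.5: L = 36.

L* = 36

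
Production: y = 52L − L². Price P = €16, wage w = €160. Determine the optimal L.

The marginal product of L is MP_L = 52 − 2L.
A price-taking firm hires until the value of the marginal product equals the wage: P·MP_L = w, so 16·(52 − 2L) = 160.
Then 52 − 2L = 10, giving L = 21.

L* = 21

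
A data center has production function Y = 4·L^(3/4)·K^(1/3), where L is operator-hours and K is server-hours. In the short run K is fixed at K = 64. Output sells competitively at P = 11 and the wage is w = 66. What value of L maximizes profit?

With K = 64, MP_L = (3/4)·4·L^(-1/4)·64^(1/3) = 12·L^(-1/4).
Profit maximization for a price taker requires P·MP_L = w: 11·12·L^(-1/4) = 66.
So L^(-1/4) = 0.5, which gives L = 16.

L* = 16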